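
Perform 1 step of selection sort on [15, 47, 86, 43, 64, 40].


Initial: [15, 47, 86, 43, 64, 40]
Step 1: min=15 at 0
  Swap: [15, 47, 86, 43, 64, 40]

After 1 step: [15, 47, 86, 43, 64, 40]


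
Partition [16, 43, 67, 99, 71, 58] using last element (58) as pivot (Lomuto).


Pivot: 58
  16 <= 58: advance i (no swap)
  43 <= 58: advance i (no swap)
Place pivot at 2: [16, 43, 58, 99, 71, 67]

Partitioned: [16, 43, 58, 99, 71, 67]


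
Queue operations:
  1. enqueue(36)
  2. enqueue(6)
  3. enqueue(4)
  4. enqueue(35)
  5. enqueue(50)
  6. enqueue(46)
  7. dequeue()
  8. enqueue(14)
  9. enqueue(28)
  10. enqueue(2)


enqueue(36) -> [36]
enqueue(6) -> [36, 6]
enqueue(4) -> [36, 6, 4]
enqueue(35) -> [36, 6, 4, 35]
enqueue(50) -> [36, 6, 4, 35, 50]
enqueue(46) -> [36, 6, 4, 35, 50, 46]
dequeue()->36, [6, 4, 35, 50, 46]
enqueue(14) -> [6, 4, 35, 50, 46, 14]
enqueue(28) -> [6, 4, 35, 50, 46, 14, 28]
enqueue(2) -> [6, 4, 35, 50, 46, 14, 28, 2]

Final queue: [6, 4, 35, 50, 46, 14, 28, 2]


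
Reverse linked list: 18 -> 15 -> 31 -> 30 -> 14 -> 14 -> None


Step 1: curr=18, set curr.next=prev(None) | reversed so far: 18
Step 2: curr=15, set curr.next=prev(18) | reversed so far: 15 -> 18
Step 3: curr=31, set curr.next=prev(15) | reversed so far: 31 -> 15 -> 18
Step 4: curr=30, set curr.next=prev(31) | reversed so far: 30 -> 31 -> 15 -> 18
Step 5: curr=14, set curr.next=prev(30) | reversed so far: 14 -> 30 -> 31 -> 15 -> 18
Step 6: curr=14, set curr.next=prev(14) | reversed so far: 14 -> 14 -> 30 -> 31 -> 15 -> 18

14 -> 14 -> 30 -> 31 -> 15 -> 18 -> None


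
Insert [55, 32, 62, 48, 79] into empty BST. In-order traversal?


Insert 55: root
Insert 32: L from 55
Insert 62: R from 55
Insert 48: L from 55 -> R from 32
Insert 79: R from 55 -> R from 62

In-order: [32, 48, 55, 62, 79]


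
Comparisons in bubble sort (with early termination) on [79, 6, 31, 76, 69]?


Algorithm: bubble sort (with early termination)
Input: [79, 6, 31, 76, 69]
Sorted: [6, 31, 69, 76, 79]

9


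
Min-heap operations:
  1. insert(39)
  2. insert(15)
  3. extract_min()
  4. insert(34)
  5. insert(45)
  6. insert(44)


insert(39) -> [39]
insert(15) -> [15, 39]
extract_min()->15, [39]
insert(34) -> [34, 39]
insert(45) -> [34, 39, 45]
insert(44) -> [34, 39, 45, 44]

Final heap: [34, 39, 45, 44]


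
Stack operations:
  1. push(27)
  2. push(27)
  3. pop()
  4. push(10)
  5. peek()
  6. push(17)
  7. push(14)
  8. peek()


push(27) -> [27]
push(27) -> [27, 27]
pop()->27, [27]
push(10) -> [27, 10]
peek()->10
push(17) -> [27, 10, 17]
push(14) -> [27, 10, 17, 14]
peek()->14

Final stack: [27, 10, 17, 14]


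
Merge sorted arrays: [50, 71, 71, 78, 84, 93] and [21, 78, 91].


Take 21 from B
Take 50 from A
Take 71 from A
Take 71 from A
Take 78 from A
Take 78 from B
Take 84 from A
Take 91 from B

Merged: [21, 50, 71, 71, 78, 78, 84, 91, 93]


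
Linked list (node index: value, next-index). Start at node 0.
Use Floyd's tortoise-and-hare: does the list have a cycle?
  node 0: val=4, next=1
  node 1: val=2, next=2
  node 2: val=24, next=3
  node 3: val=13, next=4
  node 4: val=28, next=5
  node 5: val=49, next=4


Floyd's tortoise (slow, +1) and hare (fast, +2):
  init: slow=0, fast=0
  step 1: slow=1, fast=2
  step 2: slow=2, fast=4
  step 3: slow=3, fast=4
  step 4: slow=4, fast=4
  slow == fast at node 4: cycle detected

Cycle: yes


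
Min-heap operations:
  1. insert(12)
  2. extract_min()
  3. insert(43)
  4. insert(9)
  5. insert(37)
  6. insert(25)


insert(12) -> [12]
extract_min()->12, []
insert(43) -> [43]
insert(9) -> [9, 43]
insert(37) -> [9, 43, 37]
insert(25) -> [9, 25, 37, 43]

Final heap: [9, 25, 37, 43]


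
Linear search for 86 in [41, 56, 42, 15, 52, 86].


i=0: 41!=86
i=1: 56!=86
i=2: 42!=86
i=3: 15!=86
i=4: 52!=86
i=5: 86==86 found!

Found at 5, 6 comps


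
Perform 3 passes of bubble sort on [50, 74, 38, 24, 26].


Initial: [50, 74, 38, 24, 26]
Pass 1: [50, 38, 24, 26, 74] (3 swaps)
Pass 2: [38, 24, 26, 50, 74] (3 swaps)
Pass 3: [24, 26, 38, 50, 74] (2 swaps)

After 3 passes: [24, 26, 38, 50, 74]


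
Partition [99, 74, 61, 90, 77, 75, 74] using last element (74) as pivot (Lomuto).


Pivot: 74
  74 <= 74: swap -> [74, 99, 61, 90, 77, 75, 74]
  61 <= 74: swap -> [74, 61, 99, 90, 77, 75, 74]
Place pivot at 2: [74, 61, 74, 90, 77, 75, 99]

Partitioned: [74, 61, 74, 90, 77, 75, 99]


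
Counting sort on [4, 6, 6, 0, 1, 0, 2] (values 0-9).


Input: [4, 6, 6, 0, 1, 0, 2]
Counts: [2, 1, 1, 0, 1, 0, 2, 0, 0, 0]

Sorted: [0, 0, 1, 2, 4, 6, 6]


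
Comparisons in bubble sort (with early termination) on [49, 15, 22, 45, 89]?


Algorithm: bubble sort (with early termination)
Input: [49, 15, 22, 45, 89]
Sorted: [15, 22, 45, 49, 89]

7


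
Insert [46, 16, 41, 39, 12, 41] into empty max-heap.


Insert 46: [46]
Insert 16: [46, 16]
Insert 41: [46, 16, 41]
Insert 39: [46, 39, 41, 16]
Insert 12: [46, 39, 41, 16, 12]
Insert 41: [46, 39, 41, 16, 12, 41]

Final heap: [46, 39, 41, 16, 12, 41]


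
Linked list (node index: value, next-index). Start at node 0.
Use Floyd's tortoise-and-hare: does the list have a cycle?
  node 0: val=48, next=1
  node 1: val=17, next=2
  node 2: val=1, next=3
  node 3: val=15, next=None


Floyd's tortoise (slow, +1) and hare (fast, +2):
  init: slow=0, fast=0
  step 1: slow=1, fast=2
  step 2: fast 2->3->None, no cycle

Cycle: no


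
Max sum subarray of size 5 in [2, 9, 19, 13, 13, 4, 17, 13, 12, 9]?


[0:5]: 56
[1:6]: 58
[2:7]: 66
[3:8]: 60
[4:9]: 59
[5:10]: 55

Max: 66 at [2:7]


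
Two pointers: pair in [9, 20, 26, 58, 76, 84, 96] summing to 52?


lo=0(9)+hi=6(96)=105
lo=0(9)+hi=5(84)=93
lo=0(9)+hi=4(76)=85
lo=0(9)+hi=3(58)=67
lo=0(9)+hi=2(26)=35
lo=1(20)+hi=2(26)=46

No pair found


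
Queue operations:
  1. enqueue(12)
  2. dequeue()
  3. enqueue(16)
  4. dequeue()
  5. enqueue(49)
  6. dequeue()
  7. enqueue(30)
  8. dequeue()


enqueue(12) -> [12]
dequeue()->12, []
enqueue(16) -> [16]
dequeue()->16, []
enqueue(49) -> [49]
dequeue()->49, []
enqueue(30) -> [30]
dequeue()->30, []

Final queue: []


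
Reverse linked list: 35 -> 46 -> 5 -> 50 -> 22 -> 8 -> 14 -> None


Step 1: curr=35, set curr.next=prev(None) | reversed so far: 35
Step 2: curr=46, set curr.next=prev(35) | reversed so far: 46 -> 35
Step 3: curr=5, set curr.next=prev(46) | reversed so far: 5 -> 46 -> 35
Step 4: curr=50, set curr.next=prev(5) | reversed so far: 50 -> 5 -> 46 -> 35
Step 5: curr=22, set curr.next=prev(50) | reversed so far: 22 -> 50 -> 5 -> 46 -> 35
Step 6: curr=8, set curr.next=prev(22) | reversed so far: 8 -> 22 -> 50 -> 5 -> 46 -> 35
Step 7: curr=14, set curr.next=prev(8) | reversed so far: 14 -> 8 -> 22 -> 50 -> 5 -> 46 -> 35

14 -> 8 -> 22 -> 50 -> 5 -> 46 -> 35 -> None


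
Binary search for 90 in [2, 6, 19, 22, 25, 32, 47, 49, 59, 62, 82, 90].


Step 1: lo=0, hi=11, mid=5, val=32
Step 2: lo=6, hi=11, mid=8, val=59
Step 3: lo=9, hi=11, mid=10, val=82
Step 4: lo=11, hi=11, mid=11, val=90

Found at index 11


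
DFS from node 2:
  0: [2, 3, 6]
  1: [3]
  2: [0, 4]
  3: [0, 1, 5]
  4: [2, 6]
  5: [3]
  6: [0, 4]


Visit 2, push [4, 0]
Visit 0, push [6, 3]
Visit 3, push [5, 1]
Visit 1, push []
Visit 5, push []
Visit 6, push [4]
Visit 4, push []

DFS order: [2, 0, 3, 1, 5, 6, 4]


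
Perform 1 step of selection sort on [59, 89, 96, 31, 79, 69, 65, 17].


Initial: [59, 89, 96, 31, 79, 69, 65, 17]
Step 1: min=17 at 7
  Swap: [17, 89, 96, 31, 79, 69, 65, 59]

After 1 step: [17, 89, 96, 31, 79, 69, 65, 59]


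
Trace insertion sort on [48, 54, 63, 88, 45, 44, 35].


Initial: [48, 54, 63, 88, 45, 44, 35]
Insert 54: [48, 54, 63, 88, 45, 44, 35]
Insert 63: [48, 54, 63, 88, 45, 44, 35]
Insert 88: [48, 54, 63, 88, 45, 44, 35]
Insert 45: [45, 48, 54, 63, 88, 44, 35]
Insert 44: [44, 45, 48, 54, 63, 88, 35]
Insert 35: [35, 44, 45, 48, 54, 63, 88]

Sorted: [35, 44, 45, 48, 54, 63, 88]


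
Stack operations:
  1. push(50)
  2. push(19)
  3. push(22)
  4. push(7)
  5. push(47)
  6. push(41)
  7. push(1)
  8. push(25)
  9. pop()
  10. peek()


push(50) -> [50]
push(19) -> [50, 19]
push(22) -> [50, 19, 22]
push(7) -> [50, 19, 22, 7]
push(47) -> [50, 19, 22, 7, 47]
push(41) -> [50, 19, 22, 7, 47, 41]
push(1) -> [50, 19, 22, 7, 47, 41, 1]
push(25) -> [50, 19, 22, 7, 47, 41, 1, 25]
pop()->25, [50, 19, 22, 7, 47, 41, 1]
peek()->1

Final stack: [50, 19, 22, 7, 47, 41, 1]


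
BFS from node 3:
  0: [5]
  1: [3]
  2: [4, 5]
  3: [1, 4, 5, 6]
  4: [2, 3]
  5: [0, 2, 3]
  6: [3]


Visit 3, enqueue [1, 4, 5, 6]
Visit 1, enqueue []
Visit 4, enqueue [2]
Visit 5, enqueue [0]
Visit 6, enqueue []
Visit 2, enqueue []
Visit 0, enqueue []

BFS order: [3, 1, 4, 5, 6, 2, 0]


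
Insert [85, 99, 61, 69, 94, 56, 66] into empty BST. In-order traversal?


Insert 85: root
Insert 99: R from 85
Insert 61: L from 85
Insert 69: L from 85 -> R from 61
Insert 94: R from 85 -> L from 99
Insert 56: L from 85 -> L from 61
Insert 66: L from 85 -> R from 61 -> L from 69

In-order: [56, 61, 66, 69, 85, 94, 99]


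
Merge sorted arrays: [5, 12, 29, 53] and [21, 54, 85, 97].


Take 5 from A
Take 12 from A
Take 21 from B
Take 29 from A
Take 53 from A

Merged: [5, 12, 21, 29, 53, 54, 85, 97]


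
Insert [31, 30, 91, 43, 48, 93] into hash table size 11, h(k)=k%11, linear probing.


Insert 31: h=9 -> slot 9
Insert 30: h=8 -> slot 8
Insert 91: h=3 -> slot 3
Insert 43: h=10 -> slot 10
Insert 48: h=4 -> slot 4
Insert 93: h=5 -> slot 5

Table: [None, None, None, 91, 48, 93, None, None, 30, 31, 43]


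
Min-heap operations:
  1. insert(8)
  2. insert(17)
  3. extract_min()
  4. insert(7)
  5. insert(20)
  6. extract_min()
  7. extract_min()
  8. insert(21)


insert(8) -> [8]
insert(17) -> [8, 17]
extract_min()->8, [17]
insert(7) -> [7, 17]
insert(20) -> [7, 17, 20]
extract_min()->7, [17, 20]
extract_min()->17, [20]
insert(21) -> [20, 21]

Final heap: [20, 21]


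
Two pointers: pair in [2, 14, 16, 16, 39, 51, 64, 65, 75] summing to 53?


lo=0(2)+hi=8(75)=77
lo=0(2)+hi=7(65)=67
lo=0(2)+hi=6(64)=66
lo=0(2)+hi=5(51)=53

Yes: 2+51=53


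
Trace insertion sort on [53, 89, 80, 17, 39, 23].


Initial: [53, 89, 80, 17, 39, 23]
Insert 89: [53, 89, 80, 17, 39, 23]
Insert 80: [53, 80, 89, 17, 39, 23]
Insert 17: [17, 53, 80, 89, 39, 23]
Insert 39: [17, 39, 53, 80, 89, 23]
Insert 23: [17, 23, 39, 53, 80, 89]

Sorted: [17, 23, 39, 53, 80, 89]


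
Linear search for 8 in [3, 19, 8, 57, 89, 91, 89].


i=0: 3!=8
i=1: 19!=8
i=2: 8==8 found!

Found at 2, 3 comps


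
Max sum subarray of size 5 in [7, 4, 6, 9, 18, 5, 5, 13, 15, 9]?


[0:5]: 44
[1:6]: 42
[2:7]: 43
[3:8]: 50
[4:9]: 56
[5:10]: 47

Max: 56 at [4:9]


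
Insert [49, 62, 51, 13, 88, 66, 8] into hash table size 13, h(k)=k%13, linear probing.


Insert 49: h=10 -> slot 10
Insert 62: h=10, 1 probes -> slot 11
Insert 51: h=12 -> slot 12
Insert 13: h=0 -> slot 0
Insert 88: h=10, 4 probes -> slot 1
Insert 66: h=1, 1 probes -> slot 2
Insert 8: h=8 -> slot 8

Table: [13, 88, 66, None, None, None, None, None, 8, None, 49, 62, 51]


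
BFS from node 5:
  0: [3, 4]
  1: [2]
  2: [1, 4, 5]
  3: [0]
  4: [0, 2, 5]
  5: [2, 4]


Visit 5, enqueue [2, 4]
Visit 2, enqueue [1]
Visit 4, enqueue [0]
Visit 1, enqueue []
Visit 0, enqueue [3]
Visit 3, enqueue []

BFS order: [5, 2, 4, 1, 0, 3]


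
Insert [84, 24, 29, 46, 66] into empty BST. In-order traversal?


Insert 84: root
Insert 24: L from 84
Insert 29: L from 84 -> R from 24
Insert 46: L from 84 -> R from 24 -> R from 29
Insert 66: L from 84 -> R from 24 -> R from 29 -> R from 46

In-order: [24, 29, 46, 66, 84]


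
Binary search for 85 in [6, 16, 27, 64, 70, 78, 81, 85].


Step 1: lo=0, hi=7, mid=3, val=64
Step 2: lo=4, hi=7, mid=5, val=78
Step 3: lo=6, hi=7, mid=6, val=81
Step 4: lo=7, hi=7, mid=7, val=85

Found at index 7


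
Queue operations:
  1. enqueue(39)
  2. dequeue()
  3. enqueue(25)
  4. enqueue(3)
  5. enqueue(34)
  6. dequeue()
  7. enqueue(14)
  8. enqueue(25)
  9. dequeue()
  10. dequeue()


enqueue(39) -> [39]
dequeue()->39, []
enqueue(25) -> [25]
enqueue(3) -> [25, 3]
enqueue(34) -> [25, 3, 34]
dequeue()->25, [3, 34]
enqueue(14) -> [3, 34, 14]
enqueue(25) -> [3, 34, 14, 25]
dequeue()->3, [34, 14, 25]
dequeue()->34, [14, 25]

Final queue: [14, 25]


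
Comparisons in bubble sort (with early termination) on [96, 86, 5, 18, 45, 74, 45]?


Algorithm: bubble sort (with early termination)
Input: [96, 86, 5, 18, 45, 74, 45]
Sorted: [5, 18, 45, 45, 74, 86, 96]

18


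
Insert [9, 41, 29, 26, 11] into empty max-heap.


Insert 9: [9]
Insert 41: [41, 9]
Insert 29: [41, 9, 29]
Insert 26: [41, 26, 29, 9]
Insert 11: [41, 26, 29, 9, 11]

Final heap: [41, 26, 29, 9, 11]


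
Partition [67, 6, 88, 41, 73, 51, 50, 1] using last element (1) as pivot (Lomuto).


Pivot: 1
Place pivot at 0: [1, 6, 88, 41, 73, 51, 50, 67]

Partitioned: [1, 6, 88, 41, 73, 51, 50, 67]


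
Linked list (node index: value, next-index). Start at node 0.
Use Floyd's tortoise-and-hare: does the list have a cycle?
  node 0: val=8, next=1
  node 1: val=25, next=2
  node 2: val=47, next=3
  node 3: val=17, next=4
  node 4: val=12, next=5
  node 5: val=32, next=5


Floyd's tortoise (slow, +1) and hare (fast, +2):
  init: slow=0, fast=0
  step 1: slow=1, fast=2
  step 2: slow=2, fast=4
  step 3: slow=3, fast=5
  step 4: slow=4, fast=5
  step 5: slow=5, fast=5
  slow == fast at node 5: cycle detected

Cycle: yes


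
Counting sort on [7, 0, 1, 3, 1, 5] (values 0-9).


Input: [7, 0, 1, 3, 1, 5]
Counts: [1, 2, 0, 1, 0, 1, 0, 1, 0, 0]

Sorted: [0, 1, 1, 3, 5, 7]


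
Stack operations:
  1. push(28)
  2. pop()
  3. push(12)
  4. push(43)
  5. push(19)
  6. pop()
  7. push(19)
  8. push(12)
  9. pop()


push(28) -> [28]
pop()->28, []
push(12) -> [12]
push(43) -> [12, 43]
push(19) -> [12, 43, 19]
pop()->19, [12, 43]
push(19) -> [12, 43, 19]
push(12) -> [12, 43, 19, 12]
pop()->12, [12, 43, 19]

Final stack: [12, 43, 19]


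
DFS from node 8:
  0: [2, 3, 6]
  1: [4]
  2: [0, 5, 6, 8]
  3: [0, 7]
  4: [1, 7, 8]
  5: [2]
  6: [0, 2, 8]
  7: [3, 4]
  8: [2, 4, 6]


Visit 8, push [6, 4, 2]
Visit 2, push [6, 5, 0]
Visit 0, push [6, 3]
Visit 3, push [7]
Visit 7, push [4]
Visit 4, push [1]
Visit 1, push []
Visit 6, push []
Visit 5, push []

DFS order: [8, 2, 0, 3, 7, 4, 1, 6, 5]


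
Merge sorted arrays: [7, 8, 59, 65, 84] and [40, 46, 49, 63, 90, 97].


Take 7 from A
Take 8 from A
Take 40 from B
Take 46 from B
Take 49 from B
Take 59 from A
Take 63 from B
Take 65 from A
Take 84 from A

Merged: [7, 8, 40, 46, 49, 59, 63, 65, 84, 90, 97]


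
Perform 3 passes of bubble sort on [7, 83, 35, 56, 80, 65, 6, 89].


Initial: [7, 83, 35, 56, 80, 65, 6, 89]
Pass 1: [7, 35, 56, 80, 65, 6, 83, 89] (5 swaps)
Pass 2: [7, 35, 56, 65, 6, 80, 83, 89] (2 swaps)
Pass 3: [7, 35, 56, 6, 65, 80, 83, 89] (1 swaps)

After 3 passes: [7, 35, 56, 6, 65, 80, 83, 89]


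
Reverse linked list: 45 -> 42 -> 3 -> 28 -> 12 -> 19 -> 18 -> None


Step 1: curr=45, set curr.next=prev(None) | reversed so far: 45
Step 2: curr=42, set curr.next=prev(45) | reversed so far: 42 -> 45
Step 3: curr=3, set curr.next=prev(42) | reversed so far: 3 -> 42 -> 45
Step 4: curr=28, set curr.next=prev(3) | reversed so far: 28 -> 3 -> 42 -> 45
Step 5: curr=12, set curr.next=prev(28) | reversed so far: 12 -> 28 -> 3 -> 42 -> 45
Step 6: curr=19, set curr.next=prev(12) | reversed so far: 19 -> 12 -> 28 -> 3 -> 42 -> 45
Step 7: curr=18, set curr.next=prev(19) | reversed so far: 18 -> 19 -> 12 -> 28 -> 3 -> 42 -> 45

18 -> 19 -> 12 -> 28 -> 3 -> 42 -> 45 -> None


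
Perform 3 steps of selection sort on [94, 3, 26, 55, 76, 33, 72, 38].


Initial: [94, 3, 26, 55, 76, 33, 72, 38]
Step 1: min=3 at 1
  Swap: [3, 94, 26, 55, 76, 33, 72, 38]
Step 2: min=26 at 2
  Swap: [3, 26, 94, 55, 76, 33, 72, 38]
Step 3: min=33 at 5
  Swap: [3, 26, 33, 55, 76, 94, 72, 38]

After 3 steps: [3, 26, 33, 55, 76, 94, 72, 38]


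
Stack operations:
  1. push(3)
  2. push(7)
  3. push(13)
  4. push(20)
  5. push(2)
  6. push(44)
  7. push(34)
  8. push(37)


push(3) -> [3]
push(7) -> [3, 7]
push(13) -> [3, 7, 13]
push(20) -> [3, 7, 13, 20]
push(2) -> [3, 7, 13, 20, 2]
push(44) -> [3, 7, 13, 20, 2, 44]
push(34) -> [3, 7, 13, 20, 2, 44, 34]
push(37) -> [3, 7, 13, 20, 2, 44, 34, 37]

Final stack: [3, 7, 13, 20, 2, 44, 34, 37]


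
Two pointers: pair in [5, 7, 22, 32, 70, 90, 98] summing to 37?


lo=0(5)+hi=6(98)=103
lo=0(5)+hi=5(90)=95
lo=0(5)+hi=4(70)=75
lo=0(5)+hi=3(32)=37

Yes: 5+32=37


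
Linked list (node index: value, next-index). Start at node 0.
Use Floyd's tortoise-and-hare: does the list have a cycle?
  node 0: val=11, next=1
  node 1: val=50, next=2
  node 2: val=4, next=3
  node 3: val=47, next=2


Floyd's tortoise (slow, +1) and hare (fast, +2):
  init: slow=0, fast=0
  step 1: slow=1, fast=2
  step 2: slow=2, fast=2
  slow == fast at node 2: cycle detected

Cycle: yes


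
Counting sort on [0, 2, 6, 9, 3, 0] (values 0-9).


Input: [0, 2, 6, 9, 3, 0]
Counts: [2, 0, 1, 1, 0, 0, 1, 0, 0, 1]

Sorted: [0, 0, 2, 3, 6, 9]


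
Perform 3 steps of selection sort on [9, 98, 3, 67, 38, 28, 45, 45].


Initial: [9, 98, 3, 67, 38, 28, 45, 45]
Step 1: min=3 at 2
  Swap: [3, 98, 9, 67, 38, 28, 45, 45]
Step 2: min=9 at 2
  Swap: [3, 9, 98, 67, 38, 28, 45, 45]
Step 3: min=28 at 5
  Swap: [3, 9, 28, 67, 38, 98, 45, 45]

After 3 steps: [3, 9, 28, 67, 38, 98, 45, 45]


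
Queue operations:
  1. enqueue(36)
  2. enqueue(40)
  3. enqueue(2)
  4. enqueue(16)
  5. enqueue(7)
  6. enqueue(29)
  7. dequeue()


enqueue(36) -> [36]
enqueue(40) -> [36, 40]
enqueue(2) -> [36, 40, 2]
enqueue(16) -> [36, 40, 2, 16]
enqueue(7) -> [36, 40, 2, 16, 7]
enqueue(29) -> [36, 40, 2, 16, 7, 29]
dequeue()->36, [40, 2, 16, 7, 29]

Final queue: [40, 2, 16, 7, 29]


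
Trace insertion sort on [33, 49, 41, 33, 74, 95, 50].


Initial: [33, 49, 41, 33, 74, 95, 50]
Insert 49: [33, 49, 41, 33, 74, 95, 50]
Insert 41: [33, 41, 49, 33, 74, 95, 50]
Insert 33: [33, 33, 41, 49, 74, 95, 50]
Insert 74: [33, 33, 41, 49, 74, 95, 50]
Insert 95: [33, 33, 41, 49, 74, 95, 50]
Insert 50: [33, 33, 41, 49, 50, 74, 95]

Sorted: [33, 33, 41, 49, 50, 74, 95]


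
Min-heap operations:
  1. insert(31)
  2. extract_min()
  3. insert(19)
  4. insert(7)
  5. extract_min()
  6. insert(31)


insert(31) -> [31]
extract_min()->31, []
insert(19) -> [19]
insert(7) -> [7, 19]
extract_min()->7, [19]
insert(31) -> [19, 31]

Final heap: [19, 31]


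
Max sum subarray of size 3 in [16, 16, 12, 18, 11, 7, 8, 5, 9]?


[0:3]: 44
[1:4]: 46
[2:5]: 41
[3:6]: 36
[4:7]: 26
[5:8]: 20
[6:9]: 22

Max: 46 at [1:4]


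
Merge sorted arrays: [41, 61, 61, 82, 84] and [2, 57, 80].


Take 2 from B
Take 41 from A
Take 57 from B
Take 61 from A
Take 61 from A
Take 80 from B

Merged: [2, 41, 57, 61, 61, 80, 82, 84]


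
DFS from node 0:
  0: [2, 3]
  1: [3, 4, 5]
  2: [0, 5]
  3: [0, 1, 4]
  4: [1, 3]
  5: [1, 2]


Visit 0, push [3, 2]
Visit 2, push [5]
Visit 5, push [1]
Visit 1, push [4, 3]
Visit 3, push [4]
Visit 4, push []

DFS order: [0, 2, 5, 1, 3, 4]


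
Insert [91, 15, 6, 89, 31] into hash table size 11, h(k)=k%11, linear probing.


Insert 91: h=3 -> slot 3
Insert 15: h=4 -> slot 4
Insert 6: h=6 -> slot 6
Insert 89: h=1 -> slot 1
Insert 31: h=9 -> slot 9

Table: [None, 89, None, 91, 15, None, 6, None, None, 31, None]


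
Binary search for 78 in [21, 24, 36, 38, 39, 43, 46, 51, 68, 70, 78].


Step 1: lo=0, hi=10, mid=5, val=43
Step 2: lo=6, hi=10, mid=8, val=68
Step 3: lo=9, hi=10, mid=9, val=70
Step 4: lo=10, hi=10, mid=10, val=78

Found at index 10


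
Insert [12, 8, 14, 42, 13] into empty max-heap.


Insert 12: [12]
Insert 8: [12, 8]
Insert 14: [14, 8, 12]
Insert 42: [42, 14, 12, 8]
Insert 13: [42, 14, 12, 8, 13]

Final heap: [42, 14, 12, 8, 13]


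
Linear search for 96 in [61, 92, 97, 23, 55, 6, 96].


i=0: 61!=96
i=1: 92!=96
i=2: 97!=96
i=3: 23!=96
i=4: 55!=96
i=5: 6!=96
i=6: 96==96 found!

Found at 6, 7 comps


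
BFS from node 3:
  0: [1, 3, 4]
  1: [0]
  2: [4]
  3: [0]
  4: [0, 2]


Visit 3, enqueue [0]
Visit 0, enqueue [1, 4]
Visit 1, enqueue []
Visit 4, enqueue [2]
Visit 2, enqueue []

BFS order: [3, 0, 1, 4, 2]


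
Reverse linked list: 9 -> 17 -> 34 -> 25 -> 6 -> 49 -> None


Step 1: curr=9, set curr.next=prev(None) | reversed so far: 9
Step 2: curr=17, set curr.next=prev(9) | reversed so far: 17 -> 9
Step 3: curr=34, set curr.next=prev(17) | reversed so far: 34 -> 17 -> 9
Step 4: curr=25, set curr.next=prev(34) | reversed so far: 25 -> 34 -> 17 -> 9
Step 5: curr=6, set curr.next=prev(25) | reversed so far: 6 -> 25 -> 34 -> 17 -> 9
Step 6: curr=49, set curr.next=prev(6) | reversed so far: 49 -> 6 -> 25 -> 34 -> 17 -> 9

49 -> 6 -> 25 -> 34 -> 17 -> 9 -> None


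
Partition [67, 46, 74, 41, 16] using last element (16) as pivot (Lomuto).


Pivot: 16
Place pivot at 0: [16, 46, 74, 41, 67]

Partitioned: [16, 46, 74, 41, 67]


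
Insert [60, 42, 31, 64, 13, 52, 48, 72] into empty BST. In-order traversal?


Insert 60: root
Insert 42: L from 60
Insert 31: L from 60 -> L from 42
Insert 64: R from 60
Insert 13: L from 60 -> L from 42 -> L from 31
Insert 52: L from 60 -> R from 42
Insert 48: L from 60 -> R from 42 -> L from 52
Insert 72: R from 60 -> R from 64

In-order: [13, 31, 42, 48, 52, 60, 64, 72]


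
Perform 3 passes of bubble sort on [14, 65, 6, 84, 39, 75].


Initial: [14, 65, 6, 84, 39, 75]
Pass 1: [14, 6, 65, 39, 75, 84] (3 swaps)
Pass 2: [6, 14, 39, 65, 75, 84] (2 swaps)
Pass 3: [6, 14, 39, 65, 75, 84] (0 swaps)

After 3 passes: [6, 14, 39, 65, 75, 84]


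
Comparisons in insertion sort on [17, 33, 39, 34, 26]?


Algorithm: insertion sort
Input: [17, 33, 39, 34, 26]
Sorted: [17, 26, 33, 34, 39]

8


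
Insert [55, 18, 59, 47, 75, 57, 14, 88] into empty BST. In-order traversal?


Insert 55: root
Insert 18: L from 55
Insert 59: R from 55
Insert 47: L from 55 -> R from 18
Insert 75: R from 55 -> R from 59
Insert 57: R from 55 -> L from 59
Insert 14: L from 55 -> L from 18
Insert 88: R from 55 -> R from 59 -> R from 75

In-order: [14, 18, 47, 55, 57, 59, 75, 88]


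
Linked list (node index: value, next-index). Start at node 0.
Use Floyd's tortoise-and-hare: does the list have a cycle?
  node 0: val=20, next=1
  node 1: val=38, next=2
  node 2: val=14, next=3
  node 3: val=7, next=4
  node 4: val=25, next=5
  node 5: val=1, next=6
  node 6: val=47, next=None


Floyd's tortoise (slow, +1) and hare (fast, +2):
  init: slow=0, fast=0
  step 1: slow=1, fast=2
  step 2: slow=2, fast=4
  step 3: slow=3, fast=6
  step 4: fast -> None, no cycle

Cycle: no


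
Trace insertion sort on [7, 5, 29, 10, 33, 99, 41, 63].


Initial: [7, 5, 29, 10, 33, 99, 41, 63]
Insert 5: [5, 7, 29, 10, 33, 99, 41, 63]
Insert 29: [5, 7, 29, 10, 33, 99, 41, 63]
Insert 10: [5, 7, 10, 29, 33, 99, 41, 63]
Insert 33: [5, 7, 10, 29, 33, 99, 41, 63]
Insert 99: [5, 7, 10, 29, 33, 99, 41, 63]
Insert 41: [5, 7, 10, 29, 33, 41, 99, 63]
Insert 63: [5, 7, 10, 29, 33, 41, 63, 99]

Sorted: [5, 7, 10, 29, 33, 41, 63, 99]


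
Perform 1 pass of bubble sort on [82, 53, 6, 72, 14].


Initial: [82, 53, 6, 72, 14]
Pass 1: [53, 6, 72, 14, 82] (4 swaps)

After 1 pass: [53, 6, 72, 14, 82]


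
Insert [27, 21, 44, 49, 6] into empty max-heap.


Insert 27: [27]
Insert 21: [27, 21]
Insert 44: [44, 21, 27]
Insert 49: [49, 44, 27, 21]
Insert 6: [49, 44, 27, 21, 6]

Final heap: [49, 44, 27, 21, 6]


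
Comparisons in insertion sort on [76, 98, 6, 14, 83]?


Algorithm: insertion sort
Input: [76, 98, 6, 14, 83]
Sorted: [6, 14, 76, 83, 98]

8


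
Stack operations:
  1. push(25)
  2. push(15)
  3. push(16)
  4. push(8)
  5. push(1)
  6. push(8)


push(25) -> [25]
push(15) -> [25, 15]
push(16) -> [25, 15, 16]
push(8) -> [25, 15, 16, 8]
push(1) -> [25, 15, 16, 8, 1]
push(8) -> [25, 15, 16, 8, 1, 8]

Final stack: [25, 15, 16, 8, 1, 8]


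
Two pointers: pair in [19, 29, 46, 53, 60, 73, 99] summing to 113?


lo=0(19)+hi=6(99)=118
lo=0(19)+hi=5(73)=92
lo=1(29)+hi=5(73)=102
lo=2(46)+hi=5(73)=119
lo=2(46)+hi=4(60)=106
lo=3(53)+hi=4(60)=113

Yes: 53+60=113


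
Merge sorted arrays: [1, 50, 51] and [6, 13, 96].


Take 1 from A
Take 6 from B
Take 13 from B
Take 50 from A
Take 51 from A

Merged: [1, 6, 13, 50, 51, 96]


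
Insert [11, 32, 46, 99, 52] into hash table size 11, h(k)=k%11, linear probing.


Insert 11: h=0 -> slot 0
Insert 32: h=10 -> slot 10
Insert 46: h=2 -> slot 2
Insert 99: h=0, 1 probes -> slot 1
Insert 52: h=8 -> slot 8

Table: [11, 99, 46, None, None, None, None, None, 52, None, 32]


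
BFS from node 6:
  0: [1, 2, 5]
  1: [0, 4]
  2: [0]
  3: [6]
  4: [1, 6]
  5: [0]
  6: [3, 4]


Visit 6, enqueue [3, 4]
Visit 3, enqueue []
Visit 4, enqueue [1]
Visit 1, enqueue [0]
Visit 0, enqueue [2, 5]
Visit 2, enqueue []
Visit 5, enqueue []

BFS order: [6, 3, 4, 1, 0, 2, 5]


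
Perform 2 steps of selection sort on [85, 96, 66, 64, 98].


Initial: [85, 96, 66, 64, 98]
Step 1: min=64 at 3
  Swap: [64, 96, 66, 85, 98]
Step 2: min=66 at 2
  Swap: [64, 66, 96, 85, 98]

After 2 steps: [64, 66, 96, 85, 98]


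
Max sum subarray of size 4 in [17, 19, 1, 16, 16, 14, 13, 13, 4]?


[0:4]: 53
[1:5]: 52
[2:6]: 47
[3:7]: 59
[4:8]: 56
[5:9]: 44

Max: 59 at [3:7]


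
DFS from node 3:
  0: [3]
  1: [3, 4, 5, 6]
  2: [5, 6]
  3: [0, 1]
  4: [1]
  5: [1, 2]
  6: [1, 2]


Visit 3, push [1, 0]
Visit 0, push []
Visit 1, push [6, 5, 4]
Visit 4, push []
Visit 5, push [2]
Visit 2, push [6]
Visit 6, push []

DFS order: [3, 0, 1, 4, 5, 2, 6]


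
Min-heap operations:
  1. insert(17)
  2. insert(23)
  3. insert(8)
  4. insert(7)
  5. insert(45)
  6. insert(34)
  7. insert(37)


insert(17) -> [17]
insert(23) -> [17, 23]
insert(8) -> [8, 23, 17]
insert(7) -> [7, 8, 17, 23]
insert(45) -> [7, 8, 17, 23, 45]
insert(34) -> [7, 8, 17, 23, 45, 34]
insert(37) -> [7, 8, 17, 23, 45, 34, 37]

Final heap: [7, 8, 17, 23, 45, 34, 37]


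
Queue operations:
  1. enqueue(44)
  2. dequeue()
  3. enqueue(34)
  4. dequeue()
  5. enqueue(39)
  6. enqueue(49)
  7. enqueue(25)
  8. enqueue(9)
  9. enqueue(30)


enqueue(44) -> [44]
dequeue()->44, []
enqueue(34) -> [34]
dequeue()->34, []
enqueue(39) -> [39]
enqueue(49) -> [39, 49]
enqueue(25) -> [39, 49, 25]
enqueue(9) -> [39, 49, 25, 9]
enqueue(30) -> [39, 49, 25, 9, 30]

Final queue: [39, 49, 25, 9, 30]


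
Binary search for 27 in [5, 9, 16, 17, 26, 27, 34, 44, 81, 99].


Step 1: lo=0, hi=9, mid=4, val=26
Step 2: lo=5, hi=9, mid=7, val=44
Step 3: lo=5, hi=6, mid=5, val=27

Found at index 5


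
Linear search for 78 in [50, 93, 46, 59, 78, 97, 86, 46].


i=0: 50!=78
i=1: 93!=78
i=2: 46!=78
i=3: 59!=78
i=4: 78==78 found!

Found at 4, 5 comps


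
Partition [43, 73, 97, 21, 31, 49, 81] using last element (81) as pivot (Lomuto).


Pivot: 81
  43 <= 81: advance i (no swap)
  73 <= 81: advance i (no swap)
  21 <= 81: swap -> [43, 73, 21, 97, 31, 49, 81]
  31 <= 81: swap -> [43, 73, 21, 31, 97, 49, 81]
  49 <= 81: swap -> [43, 73, 21, 31, 49, 97, 81]
Place pivot at 5: [43, 73, 21, 31, 49, 81, 97]

Partitioned: [43, 73, 21, 31, 49, 81, 97]


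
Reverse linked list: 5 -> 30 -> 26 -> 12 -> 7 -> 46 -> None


Step 1: curr=5, set curr.next=prev(None) | reversed so far: 5
Step 2: curr=30, set curr.next=prev(5) | reversed so far: 30 -> 5
Step 3: curr=26, set curr.next=prev(30) | reversed so far: 26 -> 30 -> 5
Step 4: curr=12, set curr.next=prev(26) | reversed so far: 12 -> 26 -> 30 -> 5
Step 5: curr=7, set curr.next=prev(12) | reversed so far: 7 -> 12 -> 26 -> 30 -> 5
Step 6: curr=46, set curr.next=prev(7) | reversed so far: 46 -> 7 -> 12 -> 26 -> 30 -> 5

46 -> 7 -> 12 -> 26 -> 30 -> 5 -> None


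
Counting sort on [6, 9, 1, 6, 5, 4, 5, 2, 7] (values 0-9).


Input: [6, 9, 1, 6, 5, 4, 5, 2, 7]
Counts: [0, 1, 1, 0, 1, 2, 2, 1, 0, 1]

Sorted: [1, 2, 4, 5, 5, 6, 6, 7, 9]


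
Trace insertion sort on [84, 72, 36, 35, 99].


Initial: [84, 72, 36, 35, 99]
Insert 72: [72, 84, 36, 35, 99]
Insert 36: [36, 72, 84, 35, 99]
Insert 35: [35, 36, 72, 84, 99]
Insert 99: [35, 36, 72, 84, 99]

Sorted: [35, 36, 72, 84, 99]


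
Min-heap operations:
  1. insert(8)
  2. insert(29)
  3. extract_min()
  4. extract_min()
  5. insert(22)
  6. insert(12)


insert(8) -> [8]
insert(29) -> [8, 29]
extract_min()->8, [29]
extract_min()->29, []
insert(22) -> [22]
insert(12) -> [12, 22]

Final heap: [12, 22]


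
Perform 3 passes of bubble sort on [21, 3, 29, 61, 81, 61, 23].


Initial: [21, 3, 29, 61, 81, 61, 23]
Pass 1: [3, 21, 29, 61, 61, 23, 81] (3 swaps)
Pass 2: [3, 21, 29, 61, 23, 61, 81] (1 swaps)
Pass 3: [3, 21, 29, 23, 61, 61, 81] (1 swaps)

After 3 passes: [3, 21, 29, 23, 61, 61, 81]


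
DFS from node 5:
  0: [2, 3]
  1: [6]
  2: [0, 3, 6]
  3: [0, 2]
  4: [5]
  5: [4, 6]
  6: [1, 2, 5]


Visit 5, push [6, 4]
Visit 4, push []
Visit 6, push [2, 1]
Visit 1, push []
Visit 2, push [3, 0]
Visit 0, push [3]
Visit 3, push []

DFS order: [5, 4, 6, 1, 2, 0, 3]


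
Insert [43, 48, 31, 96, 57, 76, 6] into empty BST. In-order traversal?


Insert 43: root
Insert 48: R from 43
Insert 31: L from 43
Insert 96: R from 43 -> R from 48
Insert 57: R from 43 -> R from 48 -> L from 96
Insert 76: R from 43 -> R from 48 -> L from 96 -> R from 57
Insert 6: L from 43 -> L from 31

In-order: [6, 31, 43, 48, 57, 76, 96]


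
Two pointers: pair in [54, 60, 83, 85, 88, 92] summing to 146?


lo=0(54)+hi=5(92)=146

Yes: 54+92=146


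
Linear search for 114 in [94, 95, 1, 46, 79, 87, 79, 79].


i=0: 94!=114
i=1: 95!=114
i=2: 1!=114
i=3: 46!=114
i=4: 79!=114
i=5: 87!=114
i=6: 79!=114
i=7: 79!=114

Not found, 8 comps


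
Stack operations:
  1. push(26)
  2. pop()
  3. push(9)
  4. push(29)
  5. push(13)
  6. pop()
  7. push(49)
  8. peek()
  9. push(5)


push(26) -> [26]
pop()->26, []
push(9) -> [9]
push(29) -> [9, 29]
push(13) -> [9, 29, 13]
pop()->13, [9, 29]
push(49) -> [9, 29, 49]
peek()->49
push(5) -> [9, 29, 49, 5]

Final stack: [9, 29, 49, 5]


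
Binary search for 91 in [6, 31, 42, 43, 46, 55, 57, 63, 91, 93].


Step 1: lo=0, hi=9, mid=4, val=46
Step 2: lo=5, hi=9, mid=7, val=63
Step 3: lo=8, hi=9, mid=8, val=91

Found at index 8


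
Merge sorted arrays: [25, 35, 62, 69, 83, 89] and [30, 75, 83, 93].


Take 25 from A
Take 30 from B
Take 35 from A
Take 62 from A
Take 69 from A
Take 75 from B
Take 83 from A
Take 83 from B
Take 89 from A

Merged: [25, 30, 35, 62, 69, 75, 83, 83, 89, 93]


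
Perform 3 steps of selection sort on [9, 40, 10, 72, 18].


Initial: [9, 40, 10, 72, 18]
Step 1: min=9 at 0
  Swap: [9, 40, 10, 72, 18]
Step 2: min=10 at 2
  Swap: [9, 10, 40, 72, 18]
Step 3: min=18 at 4
  Swap: [9, 10, 18, 72, 40]

After 3 steps: [9, 10, 18, 72, 40]


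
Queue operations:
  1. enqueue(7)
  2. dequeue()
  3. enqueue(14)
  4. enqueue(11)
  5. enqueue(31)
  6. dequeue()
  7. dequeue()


enqueue(7) -> [7]
dequeue()->7, []
enqueue(14) -> [14]
enqueue(11) -> [14, 11]
enqueue(31) -> [14, 11, 31]
dequeue()->14, [11, 31]
dequeue()->11, [31]

Final queue: [31]


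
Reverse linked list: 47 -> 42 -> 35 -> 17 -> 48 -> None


Step 1: curr=47, set curr.next=prev(None) | reversed so far: 47
Step 2: curr=42, set curr.next=prev(47) | reversed so far: 42 -> 47
Step 3: curr=35, set curr.next=prev(42) | reversed so far: 35 -> 42 -> 47
Step 4: curr=17, set curr.next=prev(35) | reversed so far: 17 -> 35 -> 42 -> 47
Step 5: curr=48, set curr.next=prev(17) | reversed so far: 48 -> 17 -> 35 -> 42 -> 47

48 -> 17 -> 35 -> 42 -> 47 -> None


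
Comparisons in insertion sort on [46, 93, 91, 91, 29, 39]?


Algorithm: insertion sort
Input: [46, 93, 91, 91, 29, 39]
Sorted: [29, 39, 46, 91, 91, 93]

14


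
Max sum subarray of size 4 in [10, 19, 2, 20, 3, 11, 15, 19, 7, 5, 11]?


[0:4]: 51
[1:5]: 44
[2:6]: 36
[3:7]: 49
[4:8]: 48
[5:9]: 52
[6:10]: 46
[7:11]: 42

Max: 52 at [5:9]


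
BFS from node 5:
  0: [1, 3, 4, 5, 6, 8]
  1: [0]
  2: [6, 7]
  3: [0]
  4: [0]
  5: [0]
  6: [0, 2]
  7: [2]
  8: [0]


Visit 5, enqueue [0]
Visit 0, enqueue [1, 3, 4, 6, 8]
Visit 1, enqueue []
Visit 3, enqueue []
Visit 4, enqueue []
Visit 6, enqueue [2]
Visit 8, enqueue []
Visit 2, enqueue [7]
Visit 7, enqueue []

BFS order: [5, 0, 1, 3, 4, 6, 8, 2, 7]


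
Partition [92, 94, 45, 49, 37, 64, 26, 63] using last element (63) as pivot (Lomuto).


Pivot: 63
  45 <= 63: swap -> [45, 94, 92, 49, 37, 64, 26, 63]
  49 <= 63: swap -> [45, 49, 92, 94, 37, 64, 26, 63]
  37 <= 63: swap -> [45, 49, 37, 94, 92, 64, 26, 63]
  26 <= 63: swap -> [45, 49, 37, 26, 92, 64, 94, 63]
Place pivot at 4: [45, 49, 37, 26, 63, 64, 94, 92]

Partitioned: [45, 49, 37, 26, 63, 64, 94, 92]


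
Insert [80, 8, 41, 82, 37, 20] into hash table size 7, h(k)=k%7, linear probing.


Insert 80: h=3 -> slot 3
Insert 8: h=1 -> slot 1
Insert 41: h=6 -> slot 6
Insert 82: h=5 -> slot 5
Insert 37: h=2 -> slot 2
Insert 20: h=6, 1 probes -> slot 0

Table: [20, 8, 37, 80, None, 82, 41]


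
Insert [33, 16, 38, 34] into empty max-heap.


Insert 33: [33]
Insert 16: [33, 16]
Insert 38: [38, 16, 33]
Insert 34: [38, 34, 33, 16]

Final heap: [38, 34, 33, 16]


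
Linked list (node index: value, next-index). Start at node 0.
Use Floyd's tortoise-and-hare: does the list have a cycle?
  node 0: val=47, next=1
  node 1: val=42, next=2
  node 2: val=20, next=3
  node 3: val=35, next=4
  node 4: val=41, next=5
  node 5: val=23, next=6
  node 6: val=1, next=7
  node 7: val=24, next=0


Floyd's tortoise (slow, +1) and hare (fast, +2):
  init: slow=0, fast=0
  step 1: slow=1, fast=2
  step 2: slow=2, fast=4
  step 3: slow=3, fast=6
  step 4: slow=4, fast=0
  step 5: slow=5, fast=2
  step 6: slow=6, fast=4
  step 7: slow=7, fast=6
  step 8: slow=0, fast=0
  slow == fast at node 0: cycle detected

Cycle: yes


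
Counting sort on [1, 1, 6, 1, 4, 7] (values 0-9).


Input: [1, 1, 6, 1, 4, 7]
Counts: [0, 3, 0, 0, 1, 0, 1, 1, 0, 0]

Sorted: [1, 1, 1, 4, 6, 7]


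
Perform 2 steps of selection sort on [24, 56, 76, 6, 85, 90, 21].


Initial: [24, 56, 76, 6, 85, 90, 21]
Step 1: min=6 at 3
  Swap: [6, 56, 76, 24, 85, 90, 21]
Step 2: min=21 at 6
  Swap: [6, 21, 76, 24, 85, 90, 56]

After 2 steps: [6, 21, 76, 24, 85, 90, 56]


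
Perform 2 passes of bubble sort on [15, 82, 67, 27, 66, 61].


Initial: [15, 82, 67, 27, 66, 61]
Pass 1: [15, 67, 27, 66, 61, 82] (4 swaps)
Pass 2: [15, 27, 66, 61, 67, 82] (3 swaps)

After 2 passes: [15, 27, 66, 61, 67, 82]


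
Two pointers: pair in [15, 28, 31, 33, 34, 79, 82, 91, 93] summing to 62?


lo=0(15)+hi=8(93)=108
lo=0(15)+hi=7(91)=106
lo=0(15)+hi=6(82)=97
lo=0(15)+hi=5(79)=94
lo=0(15)+hi=4(34)=49
lo=1(28)+hi=4(34)=62

Yes: 28+34=62


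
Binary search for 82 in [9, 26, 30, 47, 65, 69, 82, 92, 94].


Step 1: lo=0, hi=8, mid=4, val=65
Step 2: lo=5, hi=8, mid=6, val=82

Found at index 6


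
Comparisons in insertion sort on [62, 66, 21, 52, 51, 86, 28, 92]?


Algorithm: insertion sort
Input: [62, 66, 21, 52, 51, 86, 28, 92]
Sorted: [21, 28, 51, 52, 62, 66, 86, 92]

18


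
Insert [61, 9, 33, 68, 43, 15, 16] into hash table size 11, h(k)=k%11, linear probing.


Insert 61: h=6 -> slot 6
Insert 9: h=9 -> slot 9
Insert 33: h=0 -> slot 0
Insert 68: h=2 -> slot 2
Insert 43: h=10 -> slot 10
Insert 15: h=4 -> slot 4
Insert 16: h=5 -> slot 5

Table: [33, None, 68, None, 15, 16, 61, None, None, 9, 43]


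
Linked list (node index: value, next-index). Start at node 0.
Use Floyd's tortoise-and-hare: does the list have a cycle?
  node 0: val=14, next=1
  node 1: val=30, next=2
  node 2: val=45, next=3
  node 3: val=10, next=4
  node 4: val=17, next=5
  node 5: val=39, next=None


Floyd's tortoise (slow, +1) and hare (fast, +2):
  init: slow=0, fast=0
  step 1: slow=1, fast=2
  step 2: slow=2, fast=4
  step 3: fast 4->5->None, no cycle

Cycle: no


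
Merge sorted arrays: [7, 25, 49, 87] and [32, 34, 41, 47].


Take 7 from A
Take 25 from A
Take 32 from B
Take 34 from B
Take 41 from B
Take 47 from B

Merged: [7, 25, 32, 34, 41, 47, 49, 87]


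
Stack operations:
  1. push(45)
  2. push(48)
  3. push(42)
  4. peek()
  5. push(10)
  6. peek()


push(45) -> [45]
push(48) -> [45, 48]
push(42) -> [45, 48, 42]
peek()->42
push(10) -> [45, 48, 42, 10]
peek()->10

Final stack: [45, 48, 42, 10]


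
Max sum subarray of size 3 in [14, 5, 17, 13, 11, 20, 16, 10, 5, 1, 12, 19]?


[0:3]: 36
[1:4]: 35
[2:5]: 41
[3:6]: 44
[4:7]: 47
[5:8]: 46
[6:9]: 31
[7:10]: 16
[8:11]: 18
[9:12]: 32

Max: 47 at [4:7]


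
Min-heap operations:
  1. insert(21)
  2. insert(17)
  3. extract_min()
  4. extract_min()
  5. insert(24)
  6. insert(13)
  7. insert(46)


insert(21) -> [21]
insert(17) -> [17, 21]
extract_min()->17, [21]
extract_min()->21, []
insert(24) -> [24]
insert(13) -> [13, 24]
insert(46) -> [13, 24, 46]

Final heap: [13, 24, 46]


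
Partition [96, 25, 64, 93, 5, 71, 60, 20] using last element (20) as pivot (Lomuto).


Pivot: 20
  5 <= 20: swap -> [5, 25, 64, 93, 96, 71, 60, 20]
Place pivot at 1: [5, 20, 64, 93, 96, 71, 60, 25]

Partitioned: [5, 20, 64, 93, 96, 71, 60, 25]


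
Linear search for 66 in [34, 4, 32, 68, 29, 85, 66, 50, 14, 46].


i=0: 34!=66
i=1: 4!=66
i=2: 32!=66
i=3: 68!=66
i=4: 29!=66
i=5: 85!=66
i=6: 66==66 found!

Found at 6, 7 comps


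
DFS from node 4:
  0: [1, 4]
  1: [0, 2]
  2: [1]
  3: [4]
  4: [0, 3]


Visit 4, push [3, 0]
Visit 0, push [1]
Visit 1, push [2]
Visit 2, push []
Visit 3, push []

DFS order: [4, 0, 1, 2, 3]


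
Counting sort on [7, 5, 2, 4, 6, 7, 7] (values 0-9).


Input: [7, 5, 2, 4, 6, 7, 7]
Counts: [0, 0, 1, 0, 1, 1, 1, 3, 0, 0]

Sorted: [2, 4, 5, 6, 7, 7, 7]


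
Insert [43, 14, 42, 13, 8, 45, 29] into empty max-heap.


Insert 43: [43]
Insert 14: [43, 14]
Insert 42: [43, 14, 42]
Insert 13: [43, 14, 42, 13]
Insert 8: [43, 14, 42, 13, 8]
Insert 45: [45, 14, 43, 13, 8, 42]
Insert 29: [45, 14, 43, 13, 8, 42, 29]

Final heap: [45, 14, 43, 13, 8, 42, 29]


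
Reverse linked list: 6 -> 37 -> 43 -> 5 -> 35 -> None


Step 1: curr=6, set curr.next=prev(None) | reversed so far: 6
Step 2: curr=37, set curr.next=prev(6) | reversed so far: 37 -> 6
Step 3: curr=43, set curr.next=prev(37) | reversed so far: 43 -> 37 -> 6
Step 4: curr=5, set curr.next=prev(43) | reversed so far: 5 -> 43 -> 37 -> 6
Step 5: curr=35, set curr.next=prev(5) | reversed so far: 35 -> 5 -> 43 -> 37 -> 6

35 -> 5 -> 43 -> 37 -> 6 -> None


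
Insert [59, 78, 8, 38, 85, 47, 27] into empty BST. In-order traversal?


Insert 59: root
Insert 78: R from 59
Insert 8: L from 59
Insert 38: L from 59 -> R from 8
Insert 85: R from 59 -> R from 78
Insert 47: L from 59 -> R from 8 -> R from 38
Insert 27: L from 59 -> R from 8 -> L from 38

In-order: [8, 27, 38, 47, 59, 78, 85]


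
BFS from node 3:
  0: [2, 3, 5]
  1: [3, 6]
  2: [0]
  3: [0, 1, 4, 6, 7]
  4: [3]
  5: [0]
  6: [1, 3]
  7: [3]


Visit 3, enqueue [0, 1, 4, 6, 7]
Visit 0, enqueue [2, 5]
Visit 1, enqueue []
Visit 4, enqueue []
Visit 6, enqueue []
Visit 7, enqueue []
Visit 2, enqueue []
Visit 5, enqueue []

BFS order: [3, 0, 1, 4, 6, 7, 2, 5]


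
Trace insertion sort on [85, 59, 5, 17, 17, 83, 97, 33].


Initial: [85, 59, 5, 17, 17, 83, 97, 33]
Insert 59: [59, 85, 5, 17, 17, 83, 97, 33]
Insert 5: [5, 59, 85, 17, 17, 83, 97, 33]
Insert 17: [5, 17, 59, 85, 17, 83, 97, 33]
Insert 17: [5, 17, 17, 59, 85, 83, 97, 33]
Insert 83: [5, 17, 17, 59, 83, 85, 97, 33]
Insert 97: [5, 17, 17, 59, 83, 85, 97, 33]
Insert 33: [5, 17, 17, 33, 59, 83, 85, 97]

Sorted: [5, 17, 17, 33, 59, 83, 85, 97]


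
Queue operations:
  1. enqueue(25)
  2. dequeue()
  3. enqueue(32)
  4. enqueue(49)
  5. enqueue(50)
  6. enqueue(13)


enqueue(25) -> [25]
dequeue()->25, []
enqueue(32) -> [32]
enqueue(49) -> [32, 49]
enqueue(50) -> [32, 49, 50]
enqueue(13) -> [32, 49, 50, 13]

Final queue: [32, 49, 50, 13]


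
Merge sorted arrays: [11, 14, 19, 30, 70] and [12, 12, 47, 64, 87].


Take 11 from A
Take 12 from B
Take 12 from B
Take 14 from A
Take 19 from A
Take 30 from A
Take 47 from B
Take 64 from B
Take 70 from A

Merged: [11, 12, 12, 14, 19, 30, 47, 64, 70, 87]
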